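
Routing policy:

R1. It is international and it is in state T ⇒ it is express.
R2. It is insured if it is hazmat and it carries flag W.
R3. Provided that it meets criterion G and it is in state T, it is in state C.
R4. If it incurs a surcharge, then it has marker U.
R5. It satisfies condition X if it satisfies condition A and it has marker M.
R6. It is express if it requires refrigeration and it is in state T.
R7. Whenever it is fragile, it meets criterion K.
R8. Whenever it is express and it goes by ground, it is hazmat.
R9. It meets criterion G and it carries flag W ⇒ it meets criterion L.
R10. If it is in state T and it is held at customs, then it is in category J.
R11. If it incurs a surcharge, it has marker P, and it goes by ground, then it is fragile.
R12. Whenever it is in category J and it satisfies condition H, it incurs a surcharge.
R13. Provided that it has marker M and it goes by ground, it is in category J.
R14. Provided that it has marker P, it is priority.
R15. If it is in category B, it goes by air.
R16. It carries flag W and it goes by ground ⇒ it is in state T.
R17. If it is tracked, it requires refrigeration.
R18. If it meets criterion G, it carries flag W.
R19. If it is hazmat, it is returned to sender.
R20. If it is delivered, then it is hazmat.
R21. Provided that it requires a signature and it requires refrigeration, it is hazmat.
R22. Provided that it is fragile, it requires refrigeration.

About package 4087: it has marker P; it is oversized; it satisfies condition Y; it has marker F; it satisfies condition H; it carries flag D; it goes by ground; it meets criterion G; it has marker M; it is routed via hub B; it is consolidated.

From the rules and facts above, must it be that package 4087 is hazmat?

By R13 (it has marker M, it goes by ground): it is in category J.
By R18 (it meets criterion G): it carries flag W.
By R12 (it is in category J, it satisfies condition H): it incurs a surcharge.
By R16 (it carries flag W, it goes by ground): it is in state T.
By R11 (it incurs a surcharge, it has marker P, it goes by ground): it is fragile.
By R22 (it is fragile): it requires refrigeration.
By R6 (it requires refrigeration, it is in state T): it is express.
By R8 (it is express, it goes by ground): it is hazmat.

Yes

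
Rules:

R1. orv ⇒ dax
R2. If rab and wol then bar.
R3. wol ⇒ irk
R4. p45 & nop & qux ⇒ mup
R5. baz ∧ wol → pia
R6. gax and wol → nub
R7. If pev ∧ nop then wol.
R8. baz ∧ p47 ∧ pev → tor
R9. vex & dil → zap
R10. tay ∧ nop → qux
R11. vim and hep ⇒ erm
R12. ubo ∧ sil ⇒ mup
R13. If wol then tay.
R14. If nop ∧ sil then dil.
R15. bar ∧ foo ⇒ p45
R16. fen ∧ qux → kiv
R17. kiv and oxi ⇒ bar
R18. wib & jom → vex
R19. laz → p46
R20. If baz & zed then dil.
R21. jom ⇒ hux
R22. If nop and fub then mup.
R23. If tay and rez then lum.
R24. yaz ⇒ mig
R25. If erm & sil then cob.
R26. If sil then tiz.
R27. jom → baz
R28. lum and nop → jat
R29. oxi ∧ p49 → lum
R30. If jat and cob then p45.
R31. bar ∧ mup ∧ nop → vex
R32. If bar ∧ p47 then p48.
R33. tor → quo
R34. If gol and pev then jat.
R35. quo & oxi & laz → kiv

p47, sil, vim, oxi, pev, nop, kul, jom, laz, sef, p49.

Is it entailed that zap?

Forward chaining from the given facts derives: wol, tay, dil, p46, hux, tiz, baz, lum, irk, pia, tor, qux, jat, quo, kiv, bar, p48.
The only rule concluding zap is R9, which needs vex; that is never established.

No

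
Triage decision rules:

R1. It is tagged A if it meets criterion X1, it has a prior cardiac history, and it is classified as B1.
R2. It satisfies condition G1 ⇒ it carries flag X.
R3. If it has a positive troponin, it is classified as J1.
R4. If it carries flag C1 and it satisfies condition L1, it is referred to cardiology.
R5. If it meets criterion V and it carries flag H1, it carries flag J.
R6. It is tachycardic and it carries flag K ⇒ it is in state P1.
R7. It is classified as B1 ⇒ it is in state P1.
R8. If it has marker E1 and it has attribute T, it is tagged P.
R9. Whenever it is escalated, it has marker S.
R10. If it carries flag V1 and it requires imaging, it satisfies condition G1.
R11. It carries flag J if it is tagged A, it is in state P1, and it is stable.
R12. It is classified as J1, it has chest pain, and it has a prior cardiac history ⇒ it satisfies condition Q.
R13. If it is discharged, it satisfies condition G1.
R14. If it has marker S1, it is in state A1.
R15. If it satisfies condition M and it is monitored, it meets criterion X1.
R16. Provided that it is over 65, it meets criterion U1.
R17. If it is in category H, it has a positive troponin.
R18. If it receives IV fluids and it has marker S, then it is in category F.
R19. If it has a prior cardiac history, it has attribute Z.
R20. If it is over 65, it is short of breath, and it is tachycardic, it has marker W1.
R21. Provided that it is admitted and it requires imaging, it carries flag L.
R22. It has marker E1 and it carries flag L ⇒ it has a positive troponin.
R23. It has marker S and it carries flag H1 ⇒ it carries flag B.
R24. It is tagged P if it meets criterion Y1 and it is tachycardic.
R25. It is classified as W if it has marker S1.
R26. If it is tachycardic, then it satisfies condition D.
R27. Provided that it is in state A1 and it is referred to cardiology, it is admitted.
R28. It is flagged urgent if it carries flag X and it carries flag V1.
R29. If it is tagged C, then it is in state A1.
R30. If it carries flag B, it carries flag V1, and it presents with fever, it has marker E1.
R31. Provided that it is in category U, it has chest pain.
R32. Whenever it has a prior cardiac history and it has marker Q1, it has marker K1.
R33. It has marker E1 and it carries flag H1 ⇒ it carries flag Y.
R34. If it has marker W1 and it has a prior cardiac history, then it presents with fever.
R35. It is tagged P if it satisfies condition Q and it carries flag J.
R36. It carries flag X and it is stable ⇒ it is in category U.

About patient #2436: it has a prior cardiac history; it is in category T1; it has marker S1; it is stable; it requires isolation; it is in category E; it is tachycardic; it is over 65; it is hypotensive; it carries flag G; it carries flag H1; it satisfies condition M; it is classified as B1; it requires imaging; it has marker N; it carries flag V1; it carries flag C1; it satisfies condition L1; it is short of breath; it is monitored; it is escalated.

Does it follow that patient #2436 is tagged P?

By R4 (it carries flag C1, it satisfies condition L1): it is referred to cardiology.
By R7 (it is classified as B1): it is in state P1.
By R9 (it is escalated): it has marker S.
By R10 (it carries flag V1, it requires imaging): it satisfies condition G1.
By R14 (it has marker S1): it is in state A1.
By R15 (it satisfies condition M, it is monitored): it meets criterion X1.
By R20 (it is over 65, it is short of breath, it is tachycardic): it has marker W1.
By R23 (it has marker S, it carries flag H1): it carries flag B.
By R27 (it is in state A1, it is referred to cardiology): it is admitted.
By R34 (it has marker W1, it has a prior cardiac history): it presents with fever.
By R1 (it meets criterion X1, it has a prior cardiac history, it is classified as B1): it is tagged A.
By R2 (it satisfies condition G1): it carries flag X.
By R11 (it is tagged A, it is in state P1, it is stable): it carries flag J.
By R21 (it is admitted, it requires imaging): it carries flag L.
By R30 (it carries flag B, it carries flag V1, it presents with fever): it has marker E1.
By R36 (it carries flag X, it is stable): it is in category U.
By R22 (it has marker E1, it carries flag L): it has a positive troponin.
By R31 (it is in category U): it has chest pain.
By R3 (it has a positive troponin): it is classified as J1.
By R12 (it is classified as J1, it has chest pain, it has a prior cardiac history): it satisfies condition Q.
By R35 (it satisfies condition Q, it carries flag J): it is tagged P.

Yes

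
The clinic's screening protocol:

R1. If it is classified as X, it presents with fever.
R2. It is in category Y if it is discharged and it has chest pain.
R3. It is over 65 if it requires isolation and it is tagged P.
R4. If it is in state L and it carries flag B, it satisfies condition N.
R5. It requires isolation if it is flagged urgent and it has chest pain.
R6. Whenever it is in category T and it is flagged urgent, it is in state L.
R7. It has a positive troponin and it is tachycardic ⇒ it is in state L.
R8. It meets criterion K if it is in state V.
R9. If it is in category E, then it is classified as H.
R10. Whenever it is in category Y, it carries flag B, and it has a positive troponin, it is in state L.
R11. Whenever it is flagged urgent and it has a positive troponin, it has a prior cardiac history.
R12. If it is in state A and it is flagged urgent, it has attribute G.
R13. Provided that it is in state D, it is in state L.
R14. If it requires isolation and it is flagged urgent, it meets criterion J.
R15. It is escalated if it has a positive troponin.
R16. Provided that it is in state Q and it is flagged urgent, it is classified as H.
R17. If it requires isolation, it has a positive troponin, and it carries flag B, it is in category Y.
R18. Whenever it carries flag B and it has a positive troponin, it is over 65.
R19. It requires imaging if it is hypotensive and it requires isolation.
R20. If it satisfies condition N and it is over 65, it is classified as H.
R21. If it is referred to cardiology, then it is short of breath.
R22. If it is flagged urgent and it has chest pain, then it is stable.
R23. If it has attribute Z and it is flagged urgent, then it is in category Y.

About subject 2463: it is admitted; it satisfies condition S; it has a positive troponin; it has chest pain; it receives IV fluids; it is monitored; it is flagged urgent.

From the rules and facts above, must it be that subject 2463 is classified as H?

Forward chaining from the given facts derives: requires isolation, has a prior cardiac history, meets criterion J, is escalated, is stable.
Rules concluding "it is classified as H": R9 needs "it is in category E"; R16 needs "it is in state Q"; R20 needs "it satisfies condition N" — none of these are established.

No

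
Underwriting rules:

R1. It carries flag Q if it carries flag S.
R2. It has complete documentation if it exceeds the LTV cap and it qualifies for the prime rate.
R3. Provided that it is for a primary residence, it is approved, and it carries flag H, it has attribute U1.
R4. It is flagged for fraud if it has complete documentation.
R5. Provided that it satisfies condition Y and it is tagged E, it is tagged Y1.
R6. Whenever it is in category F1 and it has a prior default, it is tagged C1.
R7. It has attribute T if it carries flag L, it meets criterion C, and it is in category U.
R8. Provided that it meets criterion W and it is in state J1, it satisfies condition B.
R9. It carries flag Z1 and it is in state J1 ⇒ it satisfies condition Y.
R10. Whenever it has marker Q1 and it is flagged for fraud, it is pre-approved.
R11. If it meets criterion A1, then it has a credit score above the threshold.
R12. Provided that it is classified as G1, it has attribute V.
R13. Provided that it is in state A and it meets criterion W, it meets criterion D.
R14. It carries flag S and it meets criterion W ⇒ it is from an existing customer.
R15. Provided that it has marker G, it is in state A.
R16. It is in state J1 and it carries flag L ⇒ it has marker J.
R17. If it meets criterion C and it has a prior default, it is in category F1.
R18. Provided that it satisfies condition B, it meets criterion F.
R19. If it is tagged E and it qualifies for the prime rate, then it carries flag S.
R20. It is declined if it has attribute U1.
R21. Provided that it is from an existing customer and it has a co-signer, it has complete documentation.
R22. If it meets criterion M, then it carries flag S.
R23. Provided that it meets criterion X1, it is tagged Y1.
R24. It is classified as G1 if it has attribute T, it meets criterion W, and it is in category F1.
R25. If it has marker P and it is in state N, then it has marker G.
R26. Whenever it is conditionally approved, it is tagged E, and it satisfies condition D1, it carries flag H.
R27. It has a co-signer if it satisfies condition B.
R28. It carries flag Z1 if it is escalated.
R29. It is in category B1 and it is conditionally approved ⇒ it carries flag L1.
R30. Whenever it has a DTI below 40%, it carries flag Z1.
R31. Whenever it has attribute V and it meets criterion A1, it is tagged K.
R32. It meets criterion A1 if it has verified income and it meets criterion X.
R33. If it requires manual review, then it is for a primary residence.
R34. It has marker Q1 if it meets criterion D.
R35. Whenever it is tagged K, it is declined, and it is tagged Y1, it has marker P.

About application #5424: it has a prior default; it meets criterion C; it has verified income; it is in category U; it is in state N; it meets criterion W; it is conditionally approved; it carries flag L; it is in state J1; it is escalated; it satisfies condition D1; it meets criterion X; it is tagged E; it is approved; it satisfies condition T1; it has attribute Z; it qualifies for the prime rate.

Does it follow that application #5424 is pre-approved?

No

Forward chaining from the given facts derives: has attribute T, satisfies condition B, has marker J, is in category F1, meets criterion F, carries flag S, is classified as G1, carries flag H, has a co-signer, carries flag Z1, meets criterion A1, carries flag Q, is tagged C1, satisfies condition Y, has a credit score above the threshold, has attribute V, is from an existing customer, has complete documentation, is tagged K, is flagged for fraud, is tagged Y1.
The only rule concluding "it is pre-approved" is R10, which needs "it has marker Q1"; that is never established.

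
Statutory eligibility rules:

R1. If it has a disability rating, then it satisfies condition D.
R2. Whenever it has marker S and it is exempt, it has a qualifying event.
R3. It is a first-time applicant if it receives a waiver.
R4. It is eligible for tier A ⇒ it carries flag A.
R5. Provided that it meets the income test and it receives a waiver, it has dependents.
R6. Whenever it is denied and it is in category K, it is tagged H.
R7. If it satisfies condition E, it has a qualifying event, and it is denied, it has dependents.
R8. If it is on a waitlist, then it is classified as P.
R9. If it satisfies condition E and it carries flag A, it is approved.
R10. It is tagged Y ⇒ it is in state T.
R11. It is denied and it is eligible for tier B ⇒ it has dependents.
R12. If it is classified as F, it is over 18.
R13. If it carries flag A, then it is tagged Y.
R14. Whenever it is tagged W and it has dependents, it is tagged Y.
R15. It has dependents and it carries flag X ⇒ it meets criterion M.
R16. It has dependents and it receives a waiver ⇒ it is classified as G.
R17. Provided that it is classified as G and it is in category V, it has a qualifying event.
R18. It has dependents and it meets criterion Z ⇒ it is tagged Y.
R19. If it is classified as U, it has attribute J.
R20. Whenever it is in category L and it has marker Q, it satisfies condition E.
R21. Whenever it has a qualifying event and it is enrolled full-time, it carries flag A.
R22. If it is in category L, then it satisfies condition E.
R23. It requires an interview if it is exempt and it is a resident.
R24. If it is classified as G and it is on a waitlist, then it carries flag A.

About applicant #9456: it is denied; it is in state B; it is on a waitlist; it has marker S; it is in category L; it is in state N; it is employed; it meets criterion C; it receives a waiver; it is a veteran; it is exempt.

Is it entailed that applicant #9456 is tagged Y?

By R2 (it has marker S, it is exempt): it has a qualifying event.
By R22 (it is in category L): it satisfies condition E.
By R7 (it satisfies condition E, it has a qualifying event, it is denied): it has dependents.
By R16 (it has dependents, it receives a waiver): it is classified as G.
By R24 (it is classified as G, it is on a waitlist): it carries flag A.
By R13 (it carries flag A): it is tagged Y.

Yes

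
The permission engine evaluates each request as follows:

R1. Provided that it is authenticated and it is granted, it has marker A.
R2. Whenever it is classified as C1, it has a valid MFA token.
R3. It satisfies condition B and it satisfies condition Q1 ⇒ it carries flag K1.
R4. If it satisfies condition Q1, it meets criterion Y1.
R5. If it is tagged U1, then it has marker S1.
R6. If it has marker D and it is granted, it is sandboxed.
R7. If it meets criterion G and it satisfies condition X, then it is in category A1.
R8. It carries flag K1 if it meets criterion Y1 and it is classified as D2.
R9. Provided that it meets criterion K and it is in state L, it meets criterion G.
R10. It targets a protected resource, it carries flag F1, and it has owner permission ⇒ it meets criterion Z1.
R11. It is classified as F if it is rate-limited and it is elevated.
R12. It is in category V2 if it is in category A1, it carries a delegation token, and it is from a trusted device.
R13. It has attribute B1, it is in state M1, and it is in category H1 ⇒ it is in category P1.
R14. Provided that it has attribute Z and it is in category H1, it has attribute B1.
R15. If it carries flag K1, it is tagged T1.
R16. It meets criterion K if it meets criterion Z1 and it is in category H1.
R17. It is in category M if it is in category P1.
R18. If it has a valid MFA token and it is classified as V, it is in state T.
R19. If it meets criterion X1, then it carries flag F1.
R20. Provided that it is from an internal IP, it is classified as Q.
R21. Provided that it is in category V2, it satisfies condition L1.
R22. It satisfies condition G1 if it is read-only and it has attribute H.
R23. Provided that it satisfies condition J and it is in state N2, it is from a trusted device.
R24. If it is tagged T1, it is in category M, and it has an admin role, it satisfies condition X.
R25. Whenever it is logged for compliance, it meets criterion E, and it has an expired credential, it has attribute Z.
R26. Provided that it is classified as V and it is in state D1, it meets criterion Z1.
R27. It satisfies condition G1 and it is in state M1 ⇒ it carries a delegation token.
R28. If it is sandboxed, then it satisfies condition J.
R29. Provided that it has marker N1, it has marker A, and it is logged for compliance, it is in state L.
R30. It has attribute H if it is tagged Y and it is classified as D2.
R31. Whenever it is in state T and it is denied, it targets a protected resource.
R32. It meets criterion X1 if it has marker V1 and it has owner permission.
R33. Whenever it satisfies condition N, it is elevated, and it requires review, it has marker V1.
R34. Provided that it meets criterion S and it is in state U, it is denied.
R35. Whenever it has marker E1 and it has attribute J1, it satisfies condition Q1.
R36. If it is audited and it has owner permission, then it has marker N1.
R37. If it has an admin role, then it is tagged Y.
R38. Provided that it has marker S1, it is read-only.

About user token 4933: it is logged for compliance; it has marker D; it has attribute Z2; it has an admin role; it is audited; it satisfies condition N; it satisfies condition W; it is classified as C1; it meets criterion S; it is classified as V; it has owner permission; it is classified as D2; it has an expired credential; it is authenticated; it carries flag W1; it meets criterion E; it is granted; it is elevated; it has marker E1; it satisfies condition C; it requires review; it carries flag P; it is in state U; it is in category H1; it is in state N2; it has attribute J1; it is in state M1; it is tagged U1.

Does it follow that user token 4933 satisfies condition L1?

Yes

By R1 (it is authenticated, it is granted): it has marker A.
By R2 (it is classified as C1): it has a valid MFA token.
By R5 (it is tagged U1): it has marker S1.
By R6 (it has marker D, it is granted): it is sandboxed.
By R18 (it has a valid MFA token, it is classified as V): it is in state T.
By R25 (it is logged for compliance, it meets criterion E, it has an expired credential): it has attribute Z.
By R28 (it is sandboxed): it satisfies condition J.
By R33 (it satisfies condition N, it is elevated, it requires review): it has marker V1.
By R34 (it meets criterion S, it is in state U): it is denied.
By R35 (it has marker E1, it has attribute J1): it satisfies condition Q1.
By R36 (it is audited, it has owner permission): it has marker N1.
By R37 (it has an admin role): it is tagged Y.
By R38 (it has marker S1): it is read-only.
By R4 (it satisfies condition Q1): it meets criterion Y1.
By R8 (it meets criterion Y1, it is classified as D2): it carries flag K1.
By R14 (it has attribute Z, it is in category H1): it has attribute B1.
By R15 (it carries flag K1): it is tagged T1.
By R23 (it satisfies condition J, it is in state N2): it is from a trusted device.
By R29 (it has marker N1, it has marker A, it is logged for compliance): it is in state L.
By R30 (it is tagged Y, it is classified as D2): it has attribute H.
By R31 (it is in state T, it is denied): it targets a protected resource.
By R32 (it has marker V1, it has owner permission): it meets criterion X1.
By R13 (it has attribute B1, it is in state M1, it is in category H1): it is in category P1.
By R17 (it is in category P1): it is in category M.
By R19 (it meets criterion X1): it carries flag F1.
By R22 (it is read-only, it has attribute H): it satisfies condition G1.
By R24 (it is tagged T1, it is in category M, it has an admin role): it satisfies condition X.
By R27 (it satisfies condition G1, it is in state M1): it carries a delegation token.
By R10 (it targets a protected resource, it carries flag F1, it has owner permission): it meets criterion Z1.
By R16 (it meets criterion Z1, it is in category H1): it meets criterion K.
By R9 (it meets criterion K, it is in state L): it meets criterion G.
By R7 (it meets criterion G, it satisfies condition X): it is in category A1.
By R12 (it is in category A1, it carries a delegation token, it is from a trusted device): it is in category V2.
By R21 (it is in category V2): it satisfies condition L1.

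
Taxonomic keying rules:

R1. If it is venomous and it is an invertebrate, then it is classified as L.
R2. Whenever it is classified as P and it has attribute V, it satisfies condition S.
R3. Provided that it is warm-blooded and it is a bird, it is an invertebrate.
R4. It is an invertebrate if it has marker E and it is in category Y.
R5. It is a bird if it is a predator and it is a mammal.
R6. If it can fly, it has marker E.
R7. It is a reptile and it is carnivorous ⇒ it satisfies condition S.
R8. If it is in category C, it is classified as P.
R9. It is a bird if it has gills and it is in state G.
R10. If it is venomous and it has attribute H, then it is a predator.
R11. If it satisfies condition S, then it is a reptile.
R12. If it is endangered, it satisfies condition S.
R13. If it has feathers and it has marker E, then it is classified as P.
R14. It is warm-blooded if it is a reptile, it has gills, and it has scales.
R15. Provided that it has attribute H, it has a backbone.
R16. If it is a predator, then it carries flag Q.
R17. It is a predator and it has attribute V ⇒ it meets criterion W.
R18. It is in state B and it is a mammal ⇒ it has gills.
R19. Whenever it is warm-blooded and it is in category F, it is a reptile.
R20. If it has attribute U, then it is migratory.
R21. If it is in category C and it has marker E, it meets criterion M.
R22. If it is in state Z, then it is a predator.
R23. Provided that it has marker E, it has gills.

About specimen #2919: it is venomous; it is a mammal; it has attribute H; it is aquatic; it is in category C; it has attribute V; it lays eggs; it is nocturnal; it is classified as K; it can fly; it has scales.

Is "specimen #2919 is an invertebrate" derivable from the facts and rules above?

By R6 (it can fly): it has marker E.
By R8 (it is in category C): it is classified as P.
By R10 (it is venomous, it has attribute H): it is a predator.
By R23 (it has marker E): it has gills.
By R2 (it is classified as P, it has attribute V): it satisfies condition S.
By R5 (it is a predator, it is a mammal): it is a bird.
By R11 (it satisfies condition S): it is a reptile.
By R14 (it is a reptile, it has gills, it has scales): it is warm-blooded.
By R3 (it is warm-blooded, it is a bird): it is an invertebrate.

Yes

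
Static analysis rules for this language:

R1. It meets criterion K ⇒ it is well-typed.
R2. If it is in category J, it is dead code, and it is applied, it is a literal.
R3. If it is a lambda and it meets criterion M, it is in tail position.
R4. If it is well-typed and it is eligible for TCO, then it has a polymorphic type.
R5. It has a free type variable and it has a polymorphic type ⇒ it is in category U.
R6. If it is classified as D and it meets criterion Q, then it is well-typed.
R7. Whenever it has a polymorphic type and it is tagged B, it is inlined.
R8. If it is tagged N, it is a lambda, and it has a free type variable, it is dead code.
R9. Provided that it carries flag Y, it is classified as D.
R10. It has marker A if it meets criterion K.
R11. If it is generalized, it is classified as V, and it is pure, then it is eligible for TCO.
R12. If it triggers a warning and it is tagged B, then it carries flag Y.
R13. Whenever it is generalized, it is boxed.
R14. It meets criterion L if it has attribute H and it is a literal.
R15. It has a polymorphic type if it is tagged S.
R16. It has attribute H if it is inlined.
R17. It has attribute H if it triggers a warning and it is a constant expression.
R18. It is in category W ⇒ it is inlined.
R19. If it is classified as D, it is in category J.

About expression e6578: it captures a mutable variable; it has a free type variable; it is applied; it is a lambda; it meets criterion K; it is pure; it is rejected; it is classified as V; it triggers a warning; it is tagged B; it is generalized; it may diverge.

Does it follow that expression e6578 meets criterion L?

Forward chaining from the given facts derives: is well-typed, has marker A, is eligible for TCO, carries flag Y, is boxed, has a polymorphic type, is in category U, is inlined, is classified as D, has attribute H, is in category J.
The only rule concluding "it meets criterion L" is R14, which needs "it is a literal"; that is never established.

No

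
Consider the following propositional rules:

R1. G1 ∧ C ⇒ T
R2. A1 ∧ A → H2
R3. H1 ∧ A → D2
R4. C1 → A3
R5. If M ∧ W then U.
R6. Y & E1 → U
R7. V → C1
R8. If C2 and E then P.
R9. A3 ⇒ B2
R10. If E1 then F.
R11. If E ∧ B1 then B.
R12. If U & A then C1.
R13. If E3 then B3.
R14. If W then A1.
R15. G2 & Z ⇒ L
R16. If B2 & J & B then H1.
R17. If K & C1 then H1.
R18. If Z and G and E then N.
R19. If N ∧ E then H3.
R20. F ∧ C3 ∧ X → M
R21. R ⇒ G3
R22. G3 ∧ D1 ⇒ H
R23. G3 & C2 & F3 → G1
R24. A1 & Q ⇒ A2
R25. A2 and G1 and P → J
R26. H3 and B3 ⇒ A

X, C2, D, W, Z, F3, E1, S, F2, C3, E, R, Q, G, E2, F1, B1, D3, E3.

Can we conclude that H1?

P  (by R8: C2, E)
F  (by R10: E1)
B  (by R11: E, B1)
B3  (by R13: E3)
A1  (by R14: W)
N  (by R18: Z, G, E)
H3  (by R19: N, E)
M  (by R20: F, C3, X)
G3  (by R21: R)
G1  (by R23: G3, C2, F3)
A2  (by R24: A1, Q)
J  (by R25: A2, G1, P)
A  (by R26: H3, B3)
U  (by R5: M, W)
C1  (by R12: U, A)
A3  (by R4: C1)
B2  (by R9: A3)
H1  (by R16: B2, J, B)

Yes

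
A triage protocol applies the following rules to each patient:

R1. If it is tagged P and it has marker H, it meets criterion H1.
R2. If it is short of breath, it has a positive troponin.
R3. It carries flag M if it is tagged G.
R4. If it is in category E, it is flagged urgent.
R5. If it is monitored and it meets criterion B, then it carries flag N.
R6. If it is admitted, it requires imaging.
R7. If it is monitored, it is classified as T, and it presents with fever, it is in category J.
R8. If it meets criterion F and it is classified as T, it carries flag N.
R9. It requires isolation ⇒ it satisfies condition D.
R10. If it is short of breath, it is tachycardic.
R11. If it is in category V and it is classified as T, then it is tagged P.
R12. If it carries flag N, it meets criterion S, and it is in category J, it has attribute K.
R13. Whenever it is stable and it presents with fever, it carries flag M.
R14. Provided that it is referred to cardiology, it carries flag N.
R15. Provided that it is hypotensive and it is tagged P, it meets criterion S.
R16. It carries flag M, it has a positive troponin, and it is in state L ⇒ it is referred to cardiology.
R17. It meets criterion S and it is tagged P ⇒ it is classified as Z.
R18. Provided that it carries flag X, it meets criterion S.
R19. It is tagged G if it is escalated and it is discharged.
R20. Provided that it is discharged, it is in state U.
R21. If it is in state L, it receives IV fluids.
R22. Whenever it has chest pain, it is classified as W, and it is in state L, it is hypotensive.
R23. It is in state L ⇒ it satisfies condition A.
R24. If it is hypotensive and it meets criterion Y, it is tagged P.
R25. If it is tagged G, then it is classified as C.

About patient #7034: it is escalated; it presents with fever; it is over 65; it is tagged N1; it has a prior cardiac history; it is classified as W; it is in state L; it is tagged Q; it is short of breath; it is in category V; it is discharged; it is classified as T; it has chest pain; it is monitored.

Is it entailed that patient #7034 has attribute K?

By R2 (it is short of breath): it has a positive troponin.
By R7 (it is monitored, it is classified as T, it presents with fever): it is in category J.
By R11 (it is in category V, it is classified as T): it is tagged P.
By R19 (it is escalated, it is discharged): it is tagged G.
By R22 (it has chest pain, it is classified as W, it is in state L): it is hypotensive.
By R3 (it is tagged G): it carries flag M.
By R15 (it is hypotensive, it is tagged P): it meets criterion S.
By R16 (it carries flag M, it has a positive troponin, it is in state L): it is referred to cardiology.
By R14 (it is referred to cardiology): it carries flag N.
By R12 (it carries flag N, it meets criterion S, it is in category J): it has attribute K.

Yes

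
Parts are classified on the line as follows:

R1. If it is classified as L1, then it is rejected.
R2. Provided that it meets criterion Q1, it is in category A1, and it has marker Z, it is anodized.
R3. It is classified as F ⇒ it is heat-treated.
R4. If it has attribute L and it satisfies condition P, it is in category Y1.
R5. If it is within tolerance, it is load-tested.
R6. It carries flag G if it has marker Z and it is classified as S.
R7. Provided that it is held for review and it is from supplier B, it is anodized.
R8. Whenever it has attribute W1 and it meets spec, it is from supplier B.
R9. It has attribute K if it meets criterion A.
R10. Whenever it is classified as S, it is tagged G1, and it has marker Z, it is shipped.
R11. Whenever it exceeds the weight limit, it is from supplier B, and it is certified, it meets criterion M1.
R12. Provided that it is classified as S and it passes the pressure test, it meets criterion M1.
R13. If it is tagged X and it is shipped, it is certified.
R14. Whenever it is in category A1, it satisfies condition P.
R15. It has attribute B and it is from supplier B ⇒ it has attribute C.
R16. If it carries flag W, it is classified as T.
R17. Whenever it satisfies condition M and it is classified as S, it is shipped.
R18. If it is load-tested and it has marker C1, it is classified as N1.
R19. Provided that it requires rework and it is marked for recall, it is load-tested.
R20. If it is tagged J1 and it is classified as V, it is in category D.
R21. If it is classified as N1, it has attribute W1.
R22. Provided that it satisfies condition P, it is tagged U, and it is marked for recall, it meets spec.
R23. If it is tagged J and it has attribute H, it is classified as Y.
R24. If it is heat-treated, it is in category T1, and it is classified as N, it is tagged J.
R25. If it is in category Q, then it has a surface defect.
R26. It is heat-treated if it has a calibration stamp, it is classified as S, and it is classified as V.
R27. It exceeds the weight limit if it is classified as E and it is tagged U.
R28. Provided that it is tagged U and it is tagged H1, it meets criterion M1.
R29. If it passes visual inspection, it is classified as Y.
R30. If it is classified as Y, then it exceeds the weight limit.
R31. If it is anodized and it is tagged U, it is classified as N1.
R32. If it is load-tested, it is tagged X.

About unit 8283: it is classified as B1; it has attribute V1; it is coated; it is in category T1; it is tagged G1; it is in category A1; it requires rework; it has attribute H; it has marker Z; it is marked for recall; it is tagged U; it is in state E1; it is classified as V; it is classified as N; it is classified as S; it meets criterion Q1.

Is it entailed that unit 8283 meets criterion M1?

Forward chaining from the given facts derives: is anodized, carries flag G, is shipped, satisfies condition P, is load-tested, meets spec, is classified as N1, is tagged X, is certified, has attribute W1, is from supplier B.
Rules concluding "it meets criterion M1": R11 needs "it exceeds the weight limit"; R12 needs "it passes the pressure test"; R28 needs "it is tagged H1" — none of these are established.

No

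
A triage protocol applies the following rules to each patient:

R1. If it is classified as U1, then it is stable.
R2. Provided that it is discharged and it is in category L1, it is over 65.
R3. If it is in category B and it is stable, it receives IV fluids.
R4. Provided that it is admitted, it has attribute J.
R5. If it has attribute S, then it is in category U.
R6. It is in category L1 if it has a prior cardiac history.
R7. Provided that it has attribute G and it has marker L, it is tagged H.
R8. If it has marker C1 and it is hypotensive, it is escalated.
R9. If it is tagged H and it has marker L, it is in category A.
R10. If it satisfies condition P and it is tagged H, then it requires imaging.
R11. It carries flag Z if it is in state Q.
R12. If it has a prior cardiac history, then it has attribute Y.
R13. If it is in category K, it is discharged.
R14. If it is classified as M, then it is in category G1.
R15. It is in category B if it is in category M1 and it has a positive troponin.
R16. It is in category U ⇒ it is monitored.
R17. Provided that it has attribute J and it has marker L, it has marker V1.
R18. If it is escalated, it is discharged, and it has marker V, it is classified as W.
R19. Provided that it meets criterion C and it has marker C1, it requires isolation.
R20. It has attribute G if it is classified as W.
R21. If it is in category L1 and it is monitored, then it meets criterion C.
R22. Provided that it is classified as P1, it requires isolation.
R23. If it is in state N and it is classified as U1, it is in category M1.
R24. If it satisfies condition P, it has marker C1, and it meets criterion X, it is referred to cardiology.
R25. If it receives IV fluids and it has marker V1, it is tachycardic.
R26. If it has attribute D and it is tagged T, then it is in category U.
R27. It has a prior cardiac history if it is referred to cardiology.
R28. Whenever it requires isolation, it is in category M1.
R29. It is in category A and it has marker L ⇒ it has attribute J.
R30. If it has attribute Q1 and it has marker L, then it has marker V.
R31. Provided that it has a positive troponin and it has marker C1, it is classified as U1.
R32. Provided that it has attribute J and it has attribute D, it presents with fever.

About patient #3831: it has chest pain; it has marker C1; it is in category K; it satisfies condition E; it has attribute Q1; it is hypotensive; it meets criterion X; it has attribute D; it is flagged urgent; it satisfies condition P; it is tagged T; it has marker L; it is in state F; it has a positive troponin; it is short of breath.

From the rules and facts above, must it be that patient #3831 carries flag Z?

No

Forward chaining from the given facts derives: is escalated, is discharged, is referred to cardiology, is in category U, has a prior cardiac history, has marker V, is classified as U1, is stable, is in category L1, has attribute Y, is monitored, is classified as W, has attribute G, meets criterion C, is over 65, is tagged H, is in category A, requires imaging, requires isolation, is in category M1, has attribute J, presents with fever, is in category B, has marker V1, receives IV fluids, is tachycardic.
The only rule concluding "it carries flag Z" is R11, which needs "it is in state Q"; that is never established.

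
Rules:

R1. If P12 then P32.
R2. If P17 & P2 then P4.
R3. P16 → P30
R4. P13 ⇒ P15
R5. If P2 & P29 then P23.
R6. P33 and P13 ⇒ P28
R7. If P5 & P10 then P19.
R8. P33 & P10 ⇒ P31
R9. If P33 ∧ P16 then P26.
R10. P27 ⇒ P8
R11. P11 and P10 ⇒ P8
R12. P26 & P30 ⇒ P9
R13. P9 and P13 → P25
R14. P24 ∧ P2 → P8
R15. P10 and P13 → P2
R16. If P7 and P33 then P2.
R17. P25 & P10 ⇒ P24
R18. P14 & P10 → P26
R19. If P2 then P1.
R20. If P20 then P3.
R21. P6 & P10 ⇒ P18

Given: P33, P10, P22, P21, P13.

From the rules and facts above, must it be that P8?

Forward chaining from the given facts derives: P15, P28, P31, P2, P1.
Rules concluding P8: R10 needs P27; R11 needs P11; R14 needs P24 — none of these are established.

No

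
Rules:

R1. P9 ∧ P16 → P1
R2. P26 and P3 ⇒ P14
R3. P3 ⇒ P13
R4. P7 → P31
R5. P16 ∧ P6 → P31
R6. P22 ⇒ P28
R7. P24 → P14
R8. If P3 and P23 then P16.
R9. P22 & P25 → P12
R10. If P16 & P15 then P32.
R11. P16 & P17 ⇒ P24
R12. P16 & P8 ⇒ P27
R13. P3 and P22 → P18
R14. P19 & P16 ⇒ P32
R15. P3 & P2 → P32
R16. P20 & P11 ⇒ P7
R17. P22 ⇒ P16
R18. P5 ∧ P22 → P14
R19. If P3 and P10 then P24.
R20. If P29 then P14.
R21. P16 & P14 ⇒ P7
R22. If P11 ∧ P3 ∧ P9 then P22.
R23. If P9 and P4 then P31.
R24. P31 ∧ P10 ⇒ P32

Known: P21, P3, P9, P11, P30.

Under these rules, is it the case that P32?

Forward chaining from the given facts derives: P13, P22, P28, P18, P16, P1.
Rules concluding P32: R10 needs P15; R14 needs P19; R15 needs P2; R24 needs P31 — none of these are established.

No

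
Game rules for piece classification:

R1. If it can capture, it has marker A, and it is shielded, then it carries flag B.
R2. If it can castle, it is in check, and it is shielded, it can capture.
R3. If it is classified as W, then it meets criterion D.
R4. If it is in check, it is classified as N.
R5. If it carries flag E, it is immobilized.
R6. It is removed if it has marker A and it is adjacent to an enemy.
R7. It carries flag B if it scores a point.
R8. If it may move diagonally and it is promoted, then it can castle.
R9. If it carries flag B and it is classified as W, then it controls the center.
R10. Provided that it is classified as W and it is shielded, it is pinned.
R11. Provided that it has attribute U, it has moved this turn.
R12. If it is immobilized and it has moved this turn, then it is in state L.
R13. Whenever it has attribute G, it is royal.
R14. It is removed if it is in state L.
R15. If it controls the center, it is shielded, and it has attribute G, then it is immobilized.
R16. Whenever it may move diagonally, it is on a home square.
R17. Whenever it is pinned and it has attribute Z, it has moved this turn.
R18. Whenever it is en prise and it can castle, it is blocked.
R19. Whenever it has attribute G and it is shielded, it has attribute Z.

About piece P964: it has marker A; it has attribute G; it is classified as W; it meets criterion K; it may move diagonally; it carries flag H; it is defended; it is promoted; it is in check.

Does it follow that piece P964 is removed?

Forward chaining from the given facts derives: meets criterion D, is classified as N, can castle, is royal, is on a home square.
Rules concluding "it is removed": R6 needs "it is adjacent to an enemy"; R14 needs "it is in state L" — none of these are established.

No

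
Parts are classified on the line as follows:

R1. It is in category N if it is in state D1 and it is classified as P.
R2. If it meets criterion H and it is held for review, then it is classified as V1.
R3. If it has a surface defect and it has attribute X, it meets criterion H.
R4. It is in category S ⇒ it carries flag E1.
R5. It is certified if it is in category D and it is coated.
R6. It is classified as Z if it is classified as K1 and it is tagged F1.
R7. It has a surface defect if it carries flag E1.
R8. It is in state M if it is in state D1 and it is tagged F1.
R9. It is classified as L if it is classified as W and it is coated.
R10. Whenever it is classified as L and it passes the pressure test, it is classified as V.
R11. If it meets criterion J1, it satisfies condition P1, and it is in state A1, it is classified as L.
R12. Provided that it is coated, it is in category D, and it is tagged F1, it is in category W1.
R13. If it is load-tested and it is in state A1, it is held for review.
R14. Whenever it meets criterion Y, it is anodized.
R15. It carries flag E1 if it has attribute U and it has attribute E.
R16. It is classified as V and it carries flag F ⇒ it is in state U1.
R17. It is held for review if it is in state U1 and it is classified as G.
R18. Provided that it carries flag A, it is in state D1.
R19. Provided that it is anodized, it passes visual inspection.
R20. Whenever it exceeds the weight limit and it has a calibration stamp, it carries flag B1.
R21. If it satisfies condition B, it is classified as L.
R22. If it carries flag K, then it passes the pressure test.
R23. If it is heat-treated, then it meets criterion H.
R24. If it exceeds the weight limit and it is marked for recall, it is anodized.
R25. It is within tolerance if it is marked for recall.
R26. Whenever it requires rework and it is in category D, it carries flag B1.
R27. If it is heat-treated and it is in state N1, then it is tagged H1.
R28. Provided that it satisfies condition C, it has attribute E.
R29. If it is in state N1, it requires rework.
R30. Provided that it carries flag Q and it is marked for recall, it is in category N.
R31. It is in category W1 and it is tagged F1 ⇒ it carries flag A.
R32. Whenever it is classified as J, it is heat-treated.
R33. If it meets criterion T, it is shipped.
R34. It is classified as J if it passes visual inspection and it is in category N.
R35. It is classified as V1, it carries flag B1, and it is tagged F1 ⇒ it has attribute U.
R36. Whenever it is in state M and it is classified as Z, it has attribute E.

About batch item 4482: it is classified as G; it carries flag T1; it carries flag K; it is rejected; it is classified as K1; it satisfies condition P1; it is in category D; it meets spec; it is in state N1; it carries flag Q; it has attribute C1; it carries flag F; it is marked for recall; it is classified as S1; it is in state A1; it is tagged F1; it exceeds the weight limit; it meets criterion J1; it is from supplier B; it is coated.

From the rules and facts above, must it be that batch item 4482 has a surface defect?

Yes

By R6 (it is classified as K1, it is tagged F1): it is classified as Z.
By R11 (it meets criterion J1, it satisfies condition P1, it is in state A1): it is classified as L.
By R12 (it is coated, it is in category D, it is tagged F1): it is in category W1.
By R22 (it carries flag K): it passes the pressure test.
By R24 (it exceeds the weight limit, it is marked for recall): it is anodized.
By R29 (it is in state N1): it requires rework.
By R30 (it carries flag Q, it is marked for recall): it is in category N.
By R31 (it is in category W1, it is tagged F1): it carries flag A.
By R10 (it is classified as L, it passes the pressure test): it is classified as V.
By R16 (it is classified as V, it carries flag F): it is in state U1.
By R17 (it is in state U1, it is classified as G): it is held for review.
By R18 (it carries flag A): it is in state D1.
By R19 (it is anodized): it passes visual inspection.
By R26 (it requires rework, it is in category D): it carries flag B1.
By R34 (it passes visual inspection, it is in category N): it is classified as J.
By R8 (it is in state D1, it is tagged F1): it is in state M.
By R32 (it is classified as J): it is heat-treated.
By R36 (it is in state M, it is classified as Z): it has attribute E.
By R23 (it is heat-treated): it meets criterion H.
By R2 (it meets criterion H, it is held for review): it is classified as V1.
By R35 (it is classified as V1, it carries flag B1, it is tagged F1): it has attribute U.
By R15 (it has attribute U, it has attribute E): it carries flag E1.
By R7 (it carries flag E1): it has a surface defect.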